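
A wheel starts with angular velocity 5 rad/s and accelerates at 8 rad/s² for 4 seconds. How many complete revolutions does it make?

θ = ω₀t + ½αt² = 5×4 + ½×8×4² = 84.0 rad
Total revolutions = θ/(2π) = 84.0/(2π) = 13.37
Complete revolutions = ⌊13.37⌋ = 13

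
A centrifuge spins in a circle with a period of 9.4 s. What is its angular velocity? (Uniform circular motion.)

ω = 2π/T = 2π/9.4 = 0.6684 rad/s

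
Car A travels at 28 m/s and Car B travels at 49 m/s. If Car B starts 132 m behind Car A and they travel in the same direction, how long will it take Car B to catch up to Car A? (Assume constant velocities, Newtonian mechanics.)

Relative speed: v_rel = 49 - 28 = 21 m/s
Time to catch: t = d₀/v_rel = 132/21 = 6.29 s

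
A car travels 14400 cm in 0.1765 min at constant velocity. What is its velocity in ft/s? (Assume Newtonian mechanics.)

d = 14400 cm × 0.01 = 144.0 m
t = 0.1765 min × 60.0 = 10.59 s
v = d / t = 144.0 / 10.59 = 13.5977 m/s
v = 13.5977 m/s / 0.3048 = 44.61 ft/s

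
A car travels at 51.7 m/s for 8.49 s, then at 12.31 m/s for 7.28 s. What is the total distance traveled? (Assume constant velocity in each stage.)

d₁ = v₁t₁ = 51.7 × 8.49 = 438.933 m
d₂ = v₂t₂ = 12.31 × 7.28 = 89.6168 m
d_total = 438.933 + 89.6168 = 528.55 m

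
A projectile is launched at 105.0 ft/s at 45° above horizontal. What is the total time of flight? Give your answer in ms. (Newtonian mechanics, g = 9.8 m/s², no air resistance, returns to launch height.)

v₀ = 105.0 ft/s × 0.3048 = 32.004 m/s
T = 2 × v₀ × sin(θ) / g = 2 × 32.004 × sin(45°) / 9.8 = 2 × 32.004 × 0.707107 / 9.8 = 4.61842 s
T = 4.61842 s / 0.001 = 4618 ms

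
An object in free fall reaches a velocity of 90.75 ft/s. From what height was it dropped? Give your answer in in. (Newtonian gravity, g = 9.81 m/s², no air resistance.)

v = 90.75 ft/s × 0.3048 = 27.6606 m/s
h = v² / (2g) = 27.6606² / (2 × 9.81) = 38.9964 m
h = 38.9964 m / 0.0254 = 1535 in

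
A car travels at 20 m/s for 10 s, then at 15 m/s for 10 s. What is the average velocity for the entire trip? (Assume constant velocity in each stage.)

d₁ = v₁t₁ = 20 × 10 = 200 m
d₂ = v₂t₂ = 15 × 10 = 150 m
d_total = 350 m, t_total = 20 s
v_avg = d_total/t_total = 350/20 = 17.5 m/s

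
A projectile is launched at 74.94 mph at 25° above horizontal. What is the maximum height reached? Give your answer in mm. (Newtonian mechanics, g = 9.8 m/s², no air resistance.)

v₀ = 74.94 mph × 0.44704 = 33.5012 m/s
H = v₀² × sin²(θ) / (2g) = 33.5012² × sin(25°)² / (2 × 9.8) = 1122.33 × 0.178606 / 19.6 = 10.2273 m
H = 10.2273 m / 0.001 = 10230 mm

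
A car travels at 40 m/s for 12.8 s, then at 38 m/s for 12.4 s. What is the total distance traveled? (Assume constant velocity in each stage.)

d₁ = v₁t₁ = 40 × 12.8 = 512.0 m
d₂ = v₂t₂ = 38 × 12.4 = 471.2 m
d_total = 512.0 + 471.2 = 983.2 m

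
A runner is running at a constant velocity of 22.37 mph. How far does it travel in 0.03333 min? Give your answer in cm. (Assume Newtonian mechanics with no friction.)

v = 22.37 mph × 0.44704 = 10.0003 m/s
t = 0.03333 min × 60.0 = 1.9998 s
d = v × t = 10.0003 × 1.9998 = 19.9986 m
d = 19.9986 m / 0.01 = 2000 cm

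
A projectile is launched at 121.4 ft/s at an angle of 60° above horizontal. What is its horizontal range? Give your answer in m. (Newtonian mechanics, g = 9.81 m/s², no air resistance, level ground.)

v₀ = 121.4 ft/s × 0.3048 = 37.0027 m/s
R = v₀² × sin(2θ) / g = 37.0027² × sin(2 × 60°) / 9.81 = 1369.2 × 0.866025 / 9.81 = 120.9 m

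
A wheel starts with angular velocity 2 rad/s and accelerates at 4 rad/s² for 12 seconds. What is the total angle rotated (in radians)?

θ = ω₀t + ½αt² = 2×12 + ½×4×12² = 312.0 rad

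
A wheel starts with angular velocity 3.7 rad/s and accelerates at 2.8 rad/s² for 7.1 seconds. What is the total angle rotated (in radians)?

θ = ω₀t + ½αt² = 3.7×7.1 + ½×2.8×7.1² = 96.84 rad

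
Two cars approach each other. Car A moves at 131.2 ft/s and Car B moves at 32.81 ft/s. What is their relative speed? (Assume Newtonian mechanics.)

v_rel = v_A + v_B = 131.2 + 32.81 = 164.01 ft/s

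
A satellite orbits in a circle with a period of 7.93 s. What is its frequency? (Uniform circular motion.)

f = 1/T = 1/7.93 = 0.1261 Hz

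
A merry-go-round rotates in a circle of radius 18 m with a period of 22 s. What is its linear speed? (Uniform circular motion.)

v = 2πr/T = 2π×18/22 = 5.14 m/s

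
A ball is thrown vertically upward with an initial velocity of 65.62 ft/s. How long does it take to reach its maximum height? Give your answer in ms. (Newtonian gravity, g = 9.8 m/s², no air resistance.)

v₀ = 65.62 ft/s × 0.3048 = 20.001 m/s
t_up = v₀ / g = 20.001 / 9.8 = 2.04092 s
t_up = 2.04092 s / 0.001 = 2041 ms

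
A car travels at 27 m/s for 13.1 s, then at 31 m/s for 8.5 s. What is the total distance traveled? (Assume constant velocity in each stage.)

d₁ = v₁t₁ = 27 × 13.1 = 353.7 m
d₂ = v₂t₂ = 31 × 8.5 = 263.5 m
d_total = 353.7 + 263.5 = 617.2 m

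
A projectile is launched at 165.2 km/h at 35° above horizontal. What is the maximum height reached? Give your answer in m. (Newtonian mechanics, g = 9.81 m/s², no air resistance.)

v₀ = 165.2 km/h × 0.2777777777777778 = 45.8889 m/s
H = v₀² × sin²(θ) / (2g) = 45.8889² × sin(35°)² / (2 × 9.81) = 2105.79 × 0.32899 / 19.62 = 35.31 m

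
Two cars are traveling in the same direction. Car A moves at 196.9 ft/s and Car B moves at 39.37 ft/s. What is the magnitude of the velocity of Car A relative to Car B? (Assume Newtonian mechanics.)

v_rel = |v_A - v_B| = |196.9 - 39.37| = 157.53 ft/s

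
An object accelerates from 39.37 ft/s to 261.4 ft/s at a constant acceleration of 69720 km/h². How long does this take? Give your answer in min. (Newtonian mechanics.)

v₀ = 39.37 ft/s × 0.3048 = 12.0 m/s
v = 261.4 ft/s × 0.3048 = 79.6747 m/s
a = 69720 km/h² × 7.716049382716049e-05 = 5.37963 m/s²
t = (v - v₀) / a = (79.6747 - 12.0) / 5.37963 = 12.5798 s
t = 12.5798 s / 60.0 = 0.2097 min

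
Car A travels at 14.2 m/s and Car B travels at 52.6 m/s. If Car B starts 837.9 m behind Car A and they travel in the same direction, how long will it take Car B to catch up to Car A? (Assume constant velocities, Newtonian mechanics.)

Relative speed: v_rel = 52.6 - 14.2 = 38.4 m/s
Time to catch: t = d₀/v_rel = 837.9/38.4 = 21.82 s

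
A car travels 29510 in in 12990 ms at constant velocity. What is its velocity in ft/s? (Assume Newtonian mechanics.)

d = 29510 in × 0.0254 = 749.554 m
t = 12990 ms × 0.001 = 12.99 s
v = d / t = 749.554 / 12.99 = 57.7024 m/s
v = 57.7024 m/s / 0.3048 = 189.3 ft/s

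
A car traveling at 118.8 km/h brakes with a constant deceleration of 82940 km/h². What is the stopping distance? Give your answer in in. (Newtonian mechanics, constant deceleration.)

v₀ = 118.8 km/h × 0.2777777777777778 = 33.0 m/s
a = 82940 km/h² × 7.716049382716049e-05 = 6.39969 m/s²
d = v₀² / (2a) = 33.0² / (2 × 6.39969) = 1089.0 / 12.7994 = 85.0821 m
d = 85.0821 m / 0.0254 = 3350 in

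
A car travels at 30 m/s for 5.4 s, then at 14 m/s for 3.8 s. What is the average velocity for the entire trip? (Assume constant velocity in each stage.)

d₁ = v₁t₁ = 30 × 5.4 = 162.0 m
d₂ = v₂t₂ = 14 × 3.8 = 53.2 m
d_total = 215.2 m, t_total = 9.2 s
v_avg = d_total/t_total = 215.2/9.2 = 23.39 m/s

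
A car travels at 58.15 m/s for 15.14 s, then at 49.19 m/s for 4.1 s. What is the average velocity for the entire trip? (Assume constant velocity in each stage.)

d₁ = v₁t₁ = 58.15 × 15.14 = 880.391 m
d₂ = v₂t₂ = 49.19 × 4.1 = 201.679 m
d_total = 1082.07 m, t_total = 19.24 s
v_avg = d_total/t_total = 1082.07/19.24 = 56.24 m/s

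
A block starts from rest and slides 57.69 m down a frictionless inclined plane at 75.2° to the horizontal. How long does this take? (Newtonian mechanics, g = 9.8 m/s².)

a = g sin(θ) = 9.8 × sin(75.2°) = 9.4749 m/s²
t = √(2d/a) = √(2 × 57.69 / 9.4749) = 3.49 s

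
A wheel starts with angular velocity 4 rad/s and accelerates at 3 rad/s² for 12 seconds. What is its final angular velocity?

ω = ω₀ + αt = 4 + 3 × 12 = 40 rad/s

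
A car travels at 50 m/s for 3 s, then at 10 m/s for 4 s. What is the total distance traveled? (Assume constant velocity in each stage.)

d₁ = v₁t₁ = 50 × 3 = 150 m
d₂ = v₂t₂ = 10 × 4 = 40 m
d_total = 150 + 40 = 190 m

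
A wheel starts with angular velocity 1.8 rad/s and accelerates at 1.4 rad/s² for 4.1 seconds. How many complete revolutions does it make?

θ = ω₀t + ½αt² = 1.8×4.1 + ½×1.4×4.1² = 19.147 rad
Total revolutions = θ/(2π) = 19.147/(2π) = 3.05
Complete revolutions = ⌊3.05⌋ = 3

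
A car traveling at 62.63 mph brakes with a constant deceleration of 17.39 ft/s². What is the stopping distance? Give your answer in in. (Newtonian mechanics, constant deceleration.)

v₀ = 62.63 mph × 0.44704 = 27.9981 m/s
a = 17.39 ft/s² × 0.3048 = 5.30047 m/s²
d = v₀² / (2a) = 27.9981² / (2 × 5.30047) = 783.894 / 10.6009 = 73.946 m
d = 73.946 m / 0.0254 = 2911 in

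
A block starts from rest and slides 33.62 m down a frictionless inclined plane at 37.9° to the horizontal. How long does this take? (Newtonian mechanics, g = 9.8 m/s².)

a = g sin(θ) = 9.8 × sin(37.9°) = 6.02 m/s²
t = √(2d/a) = √(2 × 33.62 / 6.02) = 3.34 s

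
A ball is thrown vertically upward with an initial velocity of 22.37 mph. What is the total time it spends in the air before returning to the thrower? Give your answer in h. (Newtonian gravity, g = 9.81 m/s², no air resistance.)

v₀ = 22.37 mph × 0.44704 = 10.0003 m/s
t_total = 2 × v₀ / g = 2 × 10.0003 / 9.81 = 2.0388 s
t_total = 2.0388 s / 3600.0 = 0.0005663 h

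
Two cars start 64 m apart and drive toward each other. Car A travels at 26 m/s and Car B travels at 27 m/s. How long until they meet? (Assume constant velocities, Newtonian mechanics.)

Combined speed: v_combined = 26 + 27 = 53 m/s
Time to meet: t = d/v_combined = 64/53 = 1.21 s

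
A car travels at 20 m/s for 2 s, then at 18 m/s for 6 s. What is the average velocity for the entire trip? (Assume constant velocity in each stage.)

d₁ = v₁t₁ = 20 × 2 = 40 m
d₂ = v₂t₂ = 18 × 6 = 108 m
d_total = 148 m, t_total = 8 s
v_avg = d_total/t_total = 148/8 = 18.5 m/s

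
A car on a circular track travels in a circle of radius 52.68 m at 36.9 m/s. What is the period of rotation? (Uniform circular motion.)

T = 2πr/v = 2π×52.68/36.9 = 8.97 s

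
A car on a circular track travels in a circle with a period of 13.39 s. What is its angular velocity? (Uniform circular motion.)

ω = 2π/T = 2π/13.39 = 0.4692 rad/s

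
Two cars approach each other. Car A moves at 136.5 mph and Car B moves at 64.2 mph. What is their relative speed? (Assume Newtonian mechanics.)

v_rel = v_A + v_B = 136.5 + 64.2 = 200.7 mph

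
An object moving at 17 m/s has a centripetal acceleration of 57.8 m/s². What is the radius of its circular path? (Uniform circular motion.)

r = v²/a_c = 17²/57.8 = 5.0 m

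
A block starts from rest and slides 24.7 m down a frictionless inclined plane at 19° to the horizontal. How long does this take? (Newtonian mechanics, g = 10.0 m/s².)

a = g sin(θ) = 10.0 × sin(19°) = 3.2557 m/s²
t = √(2d/a) = √(2 × 24.7 / 3.2557) = 3.9 s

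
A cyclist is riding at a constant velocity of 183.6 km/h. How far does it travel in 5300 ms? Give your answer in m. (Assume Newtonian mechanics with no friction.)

v = 183.6 km/h × 0.2777777777777778 = 51.0 m/s
t = 5300 ms × 0.001 = 5.3 s
d = v × t = 51.0 × 5.3 = 270.3 m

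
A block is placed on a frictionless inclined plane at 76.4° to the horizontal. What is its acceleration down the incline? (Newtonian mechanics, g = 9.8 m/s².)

a = g sin(θ) = 9.8 × sin(76.4°) = 9.8 × 0.972 = 9.53 m/s²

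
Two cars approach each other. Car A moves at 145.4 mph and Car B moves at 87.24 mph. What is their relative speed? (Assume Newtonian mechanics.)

v_rel = v_A + v_B = 145.4 + 87.24 = 232.64 mph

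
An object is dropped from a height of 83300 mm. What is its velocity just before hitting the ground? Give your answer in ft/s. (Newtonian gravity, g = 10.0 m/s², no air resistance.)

h = 83300 mm × 0.001 = 83.3 m
v = √(2gh) = √(2 × 10.0 × 83.3) = 40.8167 m/s
v = 40.8167 m/s / 0.3048 = 133.9 ft/s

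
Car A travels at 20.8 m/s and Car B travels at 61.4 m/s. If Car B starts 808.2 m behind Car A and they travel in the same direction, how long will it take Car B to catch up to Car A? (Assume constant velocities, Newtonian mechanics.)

Relative speed: v_rel = 61.4 - 20.8 = 40.6 m/s
Time to catch: t = d₀/v_rel = 808.2/40.6 = 19.91 s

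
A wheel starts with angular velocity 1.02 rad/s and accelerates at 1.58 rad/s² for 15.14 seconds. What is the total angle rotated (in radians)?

θ = ω₀t + ½αt² = 1.02×15.14 + ½×1.58×15.14² = 196.53 rad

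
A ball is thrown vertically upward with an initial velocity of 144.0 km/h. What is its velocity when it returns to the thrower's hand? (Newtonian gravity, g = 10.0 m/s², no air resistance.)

By conservation of energy (no air resistance), the ball returns to the throw height with the same speed as launch, but directed downward.
|v_ground| = v₀ = 144.0 km/h
v_ground = 144.0 km/h (downward)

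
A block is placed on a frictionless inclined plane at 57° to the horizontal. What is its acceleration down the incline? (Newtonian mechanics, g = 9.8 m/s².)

a = g sin(θ) = 9.8 × sin(57°) = 9.8 × 0.8387 = 8.22 m/s²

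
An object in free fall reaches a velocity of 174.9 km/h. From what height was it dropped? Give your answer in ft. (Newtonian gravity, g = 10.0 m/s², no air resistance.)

v = 174.9 km/h × 0.2777777777777778 = 48.5833 m/s
h = v² / (2g) = 48.5833² / (2 × 10.0) = 118.017 m
h = 118.017 m / 0.3048 = 387.2 ft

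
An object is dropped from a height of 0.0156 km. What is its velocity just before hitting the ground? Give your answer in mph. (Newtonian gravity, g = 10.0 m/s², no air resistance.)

h = 0.0156 km × 1000.0 = 15.6 m
v = √(2gh) = √(2 × 10.0 × 15.6) = 17.6635 m/s
v = 17.6635 m/s / 0.44704 = 39.51 mph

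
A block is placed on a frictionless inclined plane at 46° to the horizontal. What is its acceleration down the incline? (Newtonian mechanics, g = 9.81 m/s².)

a = g sin(θ) = 9.81 × sin(46°) = 9.81 × 0.7193 = 7.06 m/s²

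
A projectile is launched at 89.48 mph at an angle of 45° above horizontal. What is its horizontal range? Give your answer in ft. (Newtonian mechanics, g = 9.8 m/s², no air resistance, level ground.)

v₀ = 89.48 mph × 0.44704 = 40.0011 m/s
R = v₀² × sin(2θ) / g = 40.0011² × sin(2 × 45°) / 9.8 = 1600.09 × 1.0 / 9.8 = 163.274 m
R = 163.274 m / 0.3048 = 535.7 ft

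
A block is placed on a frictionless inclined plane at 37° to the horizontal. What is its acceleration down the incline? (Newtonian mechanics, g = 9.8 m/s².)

a = g sin(θ) = 9.8 × sin(37°) = 9.8 × 0.6018 = 5.9 m/s²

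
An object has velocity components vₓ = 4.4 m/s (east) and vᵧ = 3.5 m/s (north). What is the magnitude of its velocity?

|v| = √(vₓ² + vᵧ²) = √(4.4² + 3.5²) = √(31.61) = 5.62 m/s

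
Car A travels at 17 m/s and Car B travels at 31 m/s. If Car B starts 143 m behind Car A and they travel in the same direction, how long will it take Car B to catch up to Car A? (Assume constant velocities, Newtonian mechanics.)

Relative speed: v_rel = 31 - 17 = 14 m/s
Time to catch: t = d₀/v_rel = 143/14 = 10.21 s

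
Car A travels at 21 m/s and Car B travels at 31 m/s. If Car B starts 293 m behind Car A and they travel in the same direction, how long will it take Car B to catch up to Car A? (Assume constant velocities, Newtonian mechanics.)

Relative speed: v_rel = 31 - 21 = 10 m/s
Time to catch: t = d₀/v_rel = 293/10 = 29.3 s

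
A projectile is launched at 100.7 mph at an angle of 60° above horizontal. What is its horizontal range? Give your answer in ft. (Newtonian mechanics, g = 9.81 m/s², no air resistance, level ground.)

v₀ = 100.7 mph × 0.44704 = 45.0169 m/s
R = v₀² × sin(2θ) / g = 45.0169² × sin(2 × 60°) / 9.81 = 2026.52 × 0.866025 / 9.81 = 178.901 m
R = 178.901 m / 0.3048 = 586.9 ft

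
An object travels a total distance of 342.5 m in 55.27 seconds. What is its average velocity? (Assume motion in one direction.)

v_avg = Δd / Δt = 342.5 / 55.27 = 6.2 m/s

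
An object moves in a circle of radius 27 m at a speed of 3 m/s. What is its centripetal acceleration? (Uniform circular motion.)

a_c = v²/r = 3²/27 = 9/27 = 0.33 m/s²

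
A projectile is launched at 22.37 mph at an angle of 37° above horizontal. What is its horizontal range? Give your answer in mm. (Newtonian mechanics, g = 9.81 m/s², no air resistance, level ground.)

v₀ = 22.37 mph × 0.44704 = 10.0003 m/s
R = v₀² × sin(2θ) / g = 10.0003² × sin(2 × 37°) / 9.81 = 100.006 × 0.961262 / 9.81 = 9.79939 m
R = 9.79939 m / 0.001 = 9799 mm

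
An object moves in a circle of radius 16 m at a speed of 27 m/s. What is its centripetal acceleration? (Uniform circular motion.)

a_c = v²/r = 27²/16 = 729/16 = 45.56 m/s²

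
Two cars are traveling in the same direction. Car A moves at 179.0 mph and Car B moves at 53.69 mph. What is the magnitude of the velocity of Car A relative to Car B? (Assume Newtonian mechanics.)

v_rel = |v_A - v_B| = |179.0 - 53.69| = 125.31 mph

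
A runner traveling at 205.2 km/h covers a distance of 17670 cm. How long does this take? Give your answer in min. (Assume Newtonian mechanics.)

d = 17670 cm × 0.01 = 176.7 m
v = 205.2 km/h × 0.2777777777777778 = 57.0 m/s
t = d / v = 176.7 / 57.0 = 3.1 s
t = 3.1 s / 60.0 = 0.05167 min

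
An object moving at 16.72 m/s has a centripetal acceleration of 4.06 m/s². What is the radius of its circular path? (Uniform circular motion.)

r = v²/a_c = 16.72²/4.06 = 68.86 m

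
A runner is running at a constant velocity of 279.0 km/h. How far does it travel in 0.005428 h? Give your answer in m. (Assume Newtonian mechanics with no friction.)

v = 279.0 km/h × 0.2777777777777778 = 77.5 m/s
t = 0.005428 h × 3600.0 = 19.5408 s
d = v × t = 77.5 × 19.5408 = 1514 m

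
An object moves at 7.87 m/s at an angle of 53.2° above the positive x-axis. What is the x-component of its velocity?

vₓ = v cos(θ) = 7.87 × cos(53.2°) = 4.71 m/s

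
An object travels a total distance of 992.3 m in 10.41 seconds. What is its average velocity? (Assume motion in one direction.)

v_avg = Δd / Δt = 992.3 / 10.41 = 95.32 m/s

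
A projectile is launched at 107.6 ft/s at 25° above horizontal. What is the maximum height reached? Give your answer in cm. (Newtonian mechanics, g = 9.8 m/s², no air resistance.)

v₀ = 107.6 ft/s × 0.3048 = 32.7965 m/s
H = v₀² × sin²(θ) / (2g) = 32.7965² × sin(25°)² / (2 × 9.8) = 1075.61 × 0.178606 / 19.6 = 9.80155 m
H = 9.80155 m / 0.01 = 980.2 cm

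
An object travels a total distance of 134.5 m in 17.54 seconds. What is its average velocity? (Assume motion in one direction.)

v_avg = Δd / Δt = 134.5 / 17.54 = 7.67 m/s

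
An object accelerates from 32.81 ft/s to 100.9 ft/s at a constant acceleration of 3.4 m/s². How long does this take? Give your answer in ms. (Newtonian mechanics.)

v₀ = 32.81 ft/s × 0.3048 = 10.0005 m/s
v = 100.9 ft/s × 0.3048 = 30.7543 m/s
t = (v - v₀) / a = (30.7543 - 10.0005) / 3.4 = 6.10406 s
t = 6.10406 s / 0.001 = 6104 ms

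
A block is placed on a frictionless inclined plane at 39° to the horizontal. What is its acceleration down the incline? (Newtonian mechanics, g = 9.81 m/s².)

a = g sin(θ) = 9.81 × sin(39°) = 9.81 × 0.6293 = 6.17 m/s²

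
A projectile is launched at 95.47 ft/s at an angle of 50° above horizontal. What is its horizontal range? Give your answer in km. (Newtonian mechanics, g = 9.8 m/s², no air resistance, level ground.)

v₀ = 95.47 ft/s × 0.3048 = 29.0993 m/s
R = v₀² × sin(2θ) / g = 29.0993² × sin(2 × 50°) / 9.8 = 846.769 × 0.984808 / 9.8 = 85.0923 m
R = 85.0923 m / 1000.0 = 0.08509 km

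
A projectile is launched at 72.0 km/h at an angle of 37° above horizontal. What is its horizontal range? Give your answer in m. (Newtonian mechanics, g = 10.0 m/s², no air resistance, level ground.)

v₀ = 72.0 km/h × 0.2777777777777778 = 20.0 m/s
R = v₀² × sin(2θ) / g = 20.0² × sin(2 × 37°) / 10.0 = 400.0 × 0.961262 / 10.0 = 38.45 m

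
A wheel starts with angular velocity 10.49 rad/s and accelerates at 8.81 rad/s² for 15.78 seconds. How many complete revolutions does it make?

θ = ω₀t + ½αt² = 10.49×15.78 + ½×8.81×15.78² = 1262.414202 rad
Total revolutions = θ/(2π) = 1262.414202/(2π) = 200.92
Complete revolutions = ⌊200.92⌋ = 200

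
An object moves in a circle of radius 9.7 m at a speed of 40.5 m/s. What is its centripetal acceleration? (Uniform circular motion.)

a_c = v²/r = 40.5²/9.7 = 1640.25/9.7 = 169.1 m/s²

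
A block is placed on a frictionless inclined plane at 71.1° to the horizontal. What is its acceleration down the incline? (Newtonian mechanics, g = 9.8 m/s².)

a = g sin(θ) = 9.8 × sin(71.1°) = 9.8 × 0.9461 = 9.27 m/s²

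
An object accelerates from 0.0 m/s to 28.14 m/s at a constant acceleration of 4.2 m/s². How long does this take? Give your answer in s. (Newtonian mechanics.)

t = (v - v₀) / a = (28.14 - 0.0) / 4.2 = 6.7 s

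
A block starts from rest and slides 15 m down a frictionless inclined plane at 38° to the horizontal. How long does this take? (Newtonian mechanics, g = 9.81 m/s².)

a = g sin(θ) = 9.81 × sin(38°) = 6.0396 m/s²
t = √(2d/a) = √(2 × 15 / 6.0396) = 2.23 s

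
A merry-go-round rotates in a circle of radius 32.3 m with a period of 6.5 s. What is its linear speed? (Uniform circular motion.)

v = 2πr/T = 2π×32.3/6.5 = 31.22 m/s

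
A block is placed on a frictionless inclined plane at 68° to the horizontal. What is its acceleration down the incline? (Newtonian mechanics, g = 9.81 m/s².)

a = g sin(θ) = 9.81 × sin(68°) = 9.81 × 0.9272 = 9.1 m/s²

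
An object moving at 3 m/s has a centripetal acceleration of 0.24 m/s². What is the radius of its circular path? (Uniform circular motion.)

r = v²/a_c = 3²/0.24 = 37.5 m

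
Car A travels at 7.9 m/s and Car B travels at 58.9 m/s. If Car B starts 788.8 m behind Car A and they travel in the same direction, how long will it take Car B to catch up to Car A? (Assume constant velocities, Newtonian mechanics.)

Relative speed: v_rel = 58.9 - 7.9 = 51.0 m/s
Time to catch: t = d₀/v_rel = 788.8/51.0 = 15.47 s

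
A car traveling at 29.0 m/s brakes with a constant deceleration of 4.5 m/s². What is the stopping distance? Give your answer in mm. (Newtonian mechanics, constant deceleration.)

d = v₀² / (2a) = 29.0² / (2 × 4.5) = 841.0 / 9.0 = 93.4444 m
d = 93.4444 m / 0.001 = 93440 mm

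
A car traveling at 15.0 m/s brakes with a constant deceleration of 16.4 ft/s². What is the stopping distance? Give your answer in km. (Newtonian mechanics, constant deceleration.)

a = 16.4 ft/s² × 0.3048 = 4.99872 m/s²
d = v₀² / (2a) = 15.0² / (2 × 4.99872) = 225.0 / 9.99744 = 22.5058 m
d = 22.5058 m / 1000.0 = 0.02251 km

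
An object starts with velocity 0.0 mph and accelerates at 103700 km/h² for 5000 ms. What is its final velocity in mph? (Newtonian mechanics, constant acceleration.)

v₀ = 0.0 mph × 0.44704 = 0.0 m/s
a = 103700 km/h² × 7.716049382716049e-05 = 8.00154 m/s²
t = 5000 ms × 0.001 = 5.0 s
v = v₀ + a × t = 0.0 + 8.00154 × 5.0 = 40.0077 m/s
v = 40.0077 m/s / 0.44704 = 89.49 mph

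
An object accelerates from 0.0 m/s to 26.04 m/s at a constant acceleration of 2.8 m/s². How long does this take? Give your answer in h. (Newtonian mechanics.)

t = (v - v₀) / a = (26.04 - 0.0) / 2.8 = 9.3 s
t = 9.3 s / 3600.0 = 0.002583 h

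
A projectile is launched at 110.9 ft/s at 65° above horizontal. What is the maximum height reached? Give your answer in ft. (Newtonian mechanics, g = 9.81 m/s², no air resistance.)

v₀ = 110.9 ft/s × 0.3048 = 33.8023 m/s
H = v₀² × sin²(θ) / (2g) = 33.8023² × sin(65°)² / (2 × 9.81) = 1142.6 × 0.821394 / 19.62 = 47.8351 m
H = 47.8351 m / 0.3048 = 156.9 ft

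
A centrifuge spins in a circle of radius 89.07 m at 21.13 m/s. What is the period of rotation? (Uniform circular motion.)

T = 2πr/v = 2π×89.07/21.13 = 26.49 s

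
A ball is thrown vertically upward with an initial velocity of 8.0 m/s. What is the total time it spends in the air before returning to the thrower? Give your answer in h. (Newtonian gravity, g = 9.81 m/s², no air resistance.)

t_total = 2 × v₀ / g = 2 × 8.0 / 9.81 = 1.63099 s
t_total = 1.63099 s / 3600.0 = 0.0004531 h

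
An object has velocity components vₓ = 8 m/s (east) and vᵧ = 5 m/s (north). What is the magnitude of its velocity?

|v| = √(vₓ² + vᵧ²) = √(8² + 5²) = √(89) = 9.43 m/s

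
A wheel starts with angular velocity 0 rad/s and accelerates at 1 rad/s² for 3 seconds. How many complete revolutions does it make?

θ = ω₀t + ½αt² = 0×3 + ½×1×3² = 4.5 rad
Total revolutions = θ/(2π) = 4.5/(2π) = 0.72
Complete revolutions = ⌊0.72⌋ = 0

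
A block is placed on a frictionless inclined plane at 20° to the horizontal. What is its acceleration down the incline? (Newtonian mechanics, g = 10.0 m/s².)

a = g sin(θ) = 10.0 × sin(20°) = 10.0 × 0.342 = 3.42 m/s²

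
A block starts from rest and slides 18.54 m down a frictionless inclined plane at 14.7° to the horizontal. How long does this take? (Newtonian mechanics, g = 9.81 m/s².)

a = g sin(θ) = 9.81 × sin(14.7°) = 2.4894 m/s²
t = √(2d/a) = √(2 × 18.54 / 2.4894) = 3.86 s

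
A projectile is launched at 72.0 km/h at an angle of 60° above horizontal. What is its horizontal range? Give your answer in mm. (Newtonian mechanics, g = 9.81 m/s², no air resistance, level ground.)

v₀ = 72.0 km/h × 0.2777777777777778 = 20.0 m/s
R = v₀² × sin(2θ) / g = 20.0² × sin(2 × 60°) / 9.81 = 400.0 × 0.866025 / 9.81 = 35.3119 m
R = 35.3119 m / 0.001 = 35310 mm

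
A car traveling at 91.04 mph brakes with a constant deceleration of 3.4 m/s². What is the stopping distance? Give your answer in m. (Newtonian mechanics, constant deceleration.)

v₀ = 91.04 mph × 0.44704 = 40.6985 m/s
d = v₀² / (2a) = 40.6985² / (2 × 3.4) = 1656.37 / 6.8 = 243.6 m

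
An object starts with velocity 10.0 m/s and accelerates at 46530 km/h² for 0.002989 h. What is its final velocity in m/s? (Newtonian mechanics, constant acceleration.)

a = 46530 km/h² × 7.716049382716049e-05 = 3.59028 m/s²
t = 0.002989 h × 3600.0 = 10.7604 s
v = v₀ + a × t = 10.0 + 3.59028 × 10.7604 = 48.63 m/s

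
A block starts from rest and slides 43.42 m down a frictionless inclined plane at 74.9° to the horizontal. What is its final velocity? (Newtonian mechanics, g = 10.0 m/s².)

a = g sin(θ) = 10.0 × sin(74.9°) = 9.6547 m/s²
v = √(2ad) = √(2 × 9.6547 × 43.42) = 28.96 m/s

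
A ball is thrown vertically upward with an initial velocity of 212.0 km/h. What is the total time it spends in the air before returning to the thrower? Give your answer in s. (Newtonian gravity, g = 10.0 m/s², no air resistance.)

v₀ = 212.0 km/h × 0.2777777777777778 = 58.8889 m/s
t_total = 2 × v₀ / g = 2 × 58.8889 / 10.0 = 11.78 s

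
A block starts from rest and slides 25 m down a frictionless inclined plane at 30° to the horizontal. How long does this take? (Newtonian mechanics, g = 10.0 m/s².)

a = g sin(θ) = 10.0 × sin(30°) = 5.0 m/s²
t = √(2d/a) = √(2 × 25 / 5.0) = 3.16 s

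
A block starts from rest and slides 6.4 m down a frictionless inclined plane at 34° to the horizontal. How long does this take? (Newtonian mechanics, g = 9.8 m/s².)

a = g sin(θ) = 9.8 × sin(34°) = 5.4801 m/s²
t = √(2d/a) = √(2 × 6.4 / 5.4801) = 1.53 s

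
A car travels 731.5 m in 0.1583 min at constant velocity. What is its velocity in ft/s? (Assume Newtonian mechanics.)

t = 0.1583 min × 60.0 = 9.498 s
v = d / t = 731.5 / 9.498 = 77.0162 m/s
v = 77.0162 m/s / 0.3048 = 252.7 ft/s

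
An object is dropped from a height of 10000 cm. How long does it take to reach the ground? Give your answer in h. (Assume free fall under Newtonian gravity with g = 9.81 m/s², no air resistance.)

h = 10000 cm × 0.01 = 100.0 m
t = √(2h/g) = √(2 × 100.0 / 9.81) = 4.51524 s
t = 4.51524 s / 3600.0 = 0.001254 h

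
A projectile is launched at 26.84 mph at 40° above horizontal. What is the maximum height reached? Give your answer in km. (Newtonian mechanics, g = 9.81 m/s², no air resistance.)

v₀ = 26.84 mph × 0.44704 = 11.9986 m/s
H = v₀² × sin²(θ) / (2g) = 11.9986² × sin(40°)² / (2 × 9.81) = 143.966 × 0.413176 / 19.62 = 3.03177 m
H = 3.03177 m / 1000.0 = 0.003032 km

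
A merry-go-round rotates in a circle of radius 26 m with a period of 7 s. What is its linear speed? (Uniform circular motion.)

v = 2πr/T = 2π×26/7 = 23.34 m/s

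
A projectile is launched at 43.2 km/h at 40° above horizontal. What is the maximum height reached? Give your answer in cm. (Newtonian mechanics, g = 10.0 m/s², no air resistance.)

v₀ = 43.2 km/h × 0.2777777777777778 = 12.0 m/s
H = v₀² × sin²(θ) / (2g) = 12.0² × sin(40°)² / (2 × 10.0) = 144.0 × 0.413176 / 20.0 = 2.97487 m
H = 2.97487 m / 0.01 = 297.5 cm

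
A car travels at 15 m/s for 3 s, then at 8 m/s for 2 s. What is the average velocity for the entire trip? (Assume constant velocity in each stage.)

d₁ = v₁t₁ = 15 × 3 = 45 m
d₂ = v₂t₂ = 8 × 2 = 16 m
d_total = 61 m, t_total = 5 s
v_avg = d_total/t_total = 61/5 = 12.2 m/s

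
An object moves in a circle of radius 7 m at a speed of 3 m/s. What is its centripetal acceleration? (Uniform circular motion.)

a_c = v²/r = 3²/7 = 9/7 = 1.29 m/s²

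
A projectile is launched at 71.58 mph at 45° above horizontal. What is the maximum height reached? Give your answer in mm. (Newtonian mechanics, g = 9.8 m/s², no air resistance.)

v₀ = 71.58 mph × 0.44704 = 31.9991 m/s
H = v₀² × sin²(θ) / (2g) = 31.9991² × sin(45°)² / (2 × 9.8) = 1023.94 × 0.5 / 19.6 = 26.1209 m
H = 26.1209 m / 0.001 = 26120 mm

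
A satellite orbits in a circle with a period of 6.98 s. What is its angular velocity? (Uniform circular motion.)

ω = 2π/T = 2π/6.98 = 0.9002 rad/s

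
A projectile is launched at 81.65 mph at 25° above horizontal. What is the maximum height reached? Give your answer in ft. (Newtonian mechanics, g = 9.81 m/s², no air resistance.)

v₀ = 81.65 mph × 0.44704 = 36.5008 m/s
H = v₀² × sin²(θ) / (2g) = 36.5008² × sin(25°)² / (2 × 9.81) = 1332.31 × 0.178606 / 19.62 = 12.1284 m
H = 12.1284 m / 0.3048 = 39.79 ft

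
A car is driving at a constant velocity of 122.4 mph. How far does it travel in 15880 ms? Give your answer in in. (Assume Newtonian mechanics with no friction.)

v = 122.4 mph × 0.44704 = 54.7177 m/s
t = 15880 ms × 0.001 = 15.88 s
d = v × t = 54.7177 × 15.88 = 868.917 m
d = 868.917 m / 0.0254 = 34210 in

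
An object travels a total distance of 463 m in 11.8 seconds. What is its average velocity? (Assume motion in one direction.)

v_avg = Δd / Δt = 463 / 11.8 = 39.24 m/s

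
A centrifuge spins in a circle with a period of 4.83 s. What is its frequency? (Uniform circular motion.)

f = 1/T = 1/4.83 = 0.207 Hz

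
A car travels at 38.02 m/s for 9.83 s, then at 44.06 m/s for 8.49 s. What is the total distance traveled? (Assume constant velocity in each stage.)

d₁ = v₁t₁ = 38.02 × 9.83 = 373.7366 m
d₂ = v₂t₂ = 44.06 × 8.49 = 374.0694 m
d_total = 373.7366 + 374.0694 = 747.81 m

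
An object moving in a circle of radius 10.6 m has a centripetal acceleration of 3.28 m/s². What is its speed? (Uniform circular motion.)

v = √(a_c × r) = √(3.28 × 10.6) = 5.9 m/s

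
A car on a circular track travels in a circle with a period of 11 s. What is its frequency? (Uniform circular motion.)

f = 1/T = 1/11 = 0.0909 Hz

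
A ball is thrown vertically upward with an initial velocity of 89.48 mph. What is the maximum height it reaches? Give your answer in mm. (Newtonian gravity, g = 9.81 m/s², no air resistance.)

v₀ = 89.48 mph × 0.44704 = 40.0011 m/s
h_max = v₀² / (2g) = 40.0011² / (2 × 9.81) = 1600.09 / 19.62 = 81.554 m
h_max = 81.554 m / 0.001 = 81550 mm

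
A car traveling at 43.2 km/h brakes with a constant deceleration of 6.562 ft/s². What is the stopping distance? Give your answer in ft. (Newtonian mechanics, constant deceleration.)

v₀ = 43.2 km/h × 0.2777777777777778 = 12.0 m/s
a = 6.562 ft/s² × 0.3048 = 2.0001 m/s²
d = v₀² / (2a) = 12.0² / (2 × 2.0001) = 144.0 / 4.0002 = 35.9982 m
d = 35.9982 m / 0.3048 = 118.1 ft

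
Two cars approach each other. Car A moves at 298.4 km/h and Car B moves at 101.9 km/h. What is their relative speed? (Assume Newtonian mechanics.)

v_rel = v_A + v_B = 298.4 + 101.9 = 400.3 km/h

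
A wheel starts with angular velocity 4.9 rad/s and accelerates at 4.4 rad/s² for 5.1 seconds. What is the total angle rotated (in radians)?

θ = ω₀t + ½αt² = 4.9×5.1 + ½×4.4×5.1² = 82.21 rad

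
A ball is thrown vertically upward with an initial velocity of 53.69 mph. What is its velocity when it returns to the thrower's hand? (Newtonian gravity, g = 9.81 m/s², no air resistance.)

By conservation of energy (no air resistance), the ball returns to the throw height with the same speed as launch, but directed downward.
|v_ground| = v₀ = 53.69 mph
v_ground = 53.69 mph (downward)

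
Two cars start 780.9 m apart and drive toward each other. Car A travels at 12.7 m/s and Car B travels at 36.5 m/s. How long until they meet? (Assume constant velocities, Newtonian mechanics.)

Combined speed: v_combined = 12.7 + 36.5 = 49.2 m/s
Time to meet: t = d/v_combined = 780.9/49.2 = 15.87 s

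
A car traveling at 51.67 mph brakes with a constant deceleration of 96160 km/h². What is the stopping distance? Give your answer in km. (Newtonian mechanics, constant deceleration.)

v₀ = 51.67 mph × 0.44704 = 23.0986 m/s
a = 96160 km/h² × 7.716049382716049e-05 = 7.41975 m/s²
d = v₀² / (2a) = 23.0986² / (2 × 7.41975) = 533.545 / 14.8395 = 35.9544 m
d = 35.9544 m / 1000.0 = 0.03595 km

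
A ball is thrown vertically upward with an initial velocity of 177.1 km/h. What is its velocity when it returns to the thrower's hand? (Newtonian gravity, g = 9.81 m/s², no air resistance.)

By conservation of energy (no air resistance), the ball returns to the throw height with the same speed as launch, but directed downward.
|v_ground| = v₀ = 177.1 km/h
v_ground = 177.1 km/h (downward)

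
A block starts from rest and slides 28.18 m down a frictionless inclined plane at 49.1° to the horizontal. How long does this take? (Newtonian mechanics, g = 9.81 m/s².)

a = g sin(θ) = 9.81 × sin(49.1°) = 7.4149 m/s²
t = √(2d/a) = √(2 × 28.18 / 7.4149) = 2.76 s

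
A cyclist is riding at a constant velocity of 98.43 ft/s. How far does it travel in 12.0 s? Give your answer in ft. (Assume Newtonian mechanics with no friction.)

v = 98.43 ft/s × 0.3048 = 30.0015 m/s
d = v × t = 30.0015 × 12.0 = 360.018 m
d = 360.018 m / 0.3048 = 1181 ft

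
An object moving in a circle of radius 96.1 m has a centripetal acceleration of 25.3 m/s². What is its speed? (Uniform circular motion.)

v = √(a_c × r) = √(25.3 × 96.1) = 49.31 m/s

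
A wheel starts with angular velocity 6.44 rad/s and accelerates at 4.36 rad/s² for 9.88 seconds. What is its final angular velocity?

ω = ω₀ + αt = 6.44 + 4.36 × 9.88 = 49.52 rad/s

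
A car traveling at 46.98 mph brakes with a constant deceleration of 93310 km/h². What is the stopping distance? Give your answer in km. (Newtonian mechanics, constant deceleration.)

v₀ = 46.98 mph × 0.44704 = 21.0019 m/s
a = 93310 km/h² × 7.716049382716049e-05 = 7.19985 m/s²
d = v₀² / (2a) = 21.0019² / (2 × 7.19985) = 441.08 / 14.3997 = 30.6312 m
d = 30.6312 m / 1000.0 = 0.03063 km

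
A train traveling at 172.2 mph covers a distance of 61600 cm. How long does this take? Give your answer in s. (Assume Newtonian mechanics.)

d = 61600 cm × 0.01 = 616.0 m
v = 172.2 mph × 0.44704 = 76.9803 m/s
t = d / v = 616.0 / 76.9803 = 8.002 s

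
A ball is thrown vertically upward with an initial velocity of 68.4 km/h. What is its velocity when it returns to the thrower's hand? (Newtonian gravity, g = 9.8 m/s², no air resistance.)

By conservation of energy (no air resistance), the ball returns to the throw height with the same speed as launch, but directed downward.
|v_ground| = v₀ = 68.4 km/h
v_ground = 68.4 km/h (downward)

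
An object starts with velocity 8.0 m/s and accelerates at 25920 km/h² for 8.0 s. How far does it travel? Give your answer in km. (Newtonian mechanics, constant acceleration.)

a = 25920 km/h² × 7.716049382716049e-05 = 2.0 m/s²
d = v₀ × t + ½ × a × t² = 8.0 × 8.0 + 0.5 × 2.0 × 8.0² = 128.0 m
d = 128.0 m / 1000.0 = 0.128 km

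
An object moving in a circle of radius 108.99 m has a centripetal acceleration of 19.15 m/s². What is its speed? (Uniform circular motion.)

v = √(a_c × r) = √(19.15 × 108.99) = 45.69 m/s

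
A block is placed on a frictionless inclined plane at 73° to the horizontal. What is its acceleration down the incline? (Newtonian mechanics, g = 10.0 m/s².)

a = g sin(θ) = 10.0 × sin(73°) = 10.0 × 0.9563 = 9.56 m/s²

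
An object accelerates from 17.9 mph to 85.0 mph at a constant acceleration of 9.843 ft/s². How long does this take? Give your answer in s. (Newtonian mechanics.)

v₀ = 17.9 mph × 0.44704 = 8.00202 m/s
v = 85.0 mph × 0.44704 = 37.9984 m/s
a = 9.843 ft/s² × 0.3048 = 3.00015 m/s²
t = (v - v₀) / a = (37.9984 - 8.00202) / 3.00015 = 9.998 s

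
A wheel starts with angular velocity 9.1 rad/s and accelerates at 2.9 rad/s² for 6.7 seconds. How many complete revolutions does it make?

θ = ω₀t + ½αt² = 9.1×6.7 + ½×2.9×6.7² = 126.0605 rad
Total revolutions = θ/(2π) = 126.0605/(2π) = 20.06
Complete revolutions = ⌊20.06⌋ = 20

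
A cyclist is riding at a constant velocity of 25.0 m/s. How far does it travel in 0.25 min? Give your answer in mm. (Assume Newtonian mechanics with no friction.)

t = 0.25 min × 60.0 = 15.0 s
d = v × t = 25.0 × 15.0 = 375.0 m
d = 375.0 m / 0.001 = 375000 mm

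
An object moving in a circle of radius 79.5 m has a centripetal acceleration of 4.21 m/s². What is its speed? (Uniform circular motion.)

v = √(a_c × r) = √(4.21 × 79.5) = 18.29 m/s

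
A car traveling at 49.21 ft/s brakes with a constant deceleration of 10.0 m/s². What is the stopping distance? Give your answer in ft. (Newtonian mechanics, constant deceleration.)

v₀ = 49.21 ft/s × 0.3048 = 14.9992 m/s
d = v₀² / (2a) = 14.9992² / (2 × 10.0) = 224.976 / 20.0 = 11.2488 m
d = 11.2488 m / 0.3048 = 36.91 ft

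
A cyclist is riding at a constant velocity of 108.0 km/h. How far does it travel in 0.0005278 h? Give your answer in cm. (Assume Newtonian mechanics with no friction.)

v = 108.0 km/h × 0.2777777777777778 = 30.0 m/s
t = 0.0005278 h × 3600.0 = 1.90008 s
d = v × t = 30.0 × 1.90008 = 57.0024 m
d = 57.0024 m / 0.01 = 5700 cm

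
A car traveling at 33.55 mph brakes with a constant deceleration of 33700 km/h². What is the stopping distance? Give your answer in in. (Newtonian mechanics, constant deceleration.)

v₀ = 33.55 mph × 0.44704 = 14.9982 m/s
a = 33700 km/h² × 7.716049382716049e-05 = 2.60031 m/s²
d = v₀² / (2a) = 14.9982² / (2 × 2.60031) = 224.946 / 5.20062 = 43.2537 m
d = 43.2537 m / 0.0254 = 1703 in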